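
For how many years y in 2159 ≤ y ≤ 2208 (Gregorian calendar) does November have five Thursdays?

13

November has 30 days; it has five Thursdays when Thursday falls among the first (month-length − 28) days — i.e. when November 1 is one of Thursday/Wednesday.
November 1 by year: 2159:Thu✓ 2160:Sat 2161:Sun 2162:Mon 2163:Tue 2164:Thu✓ 2165:Fri 2166:Sat 2167:Sun 2168:Tue 2169:Wed✓ 2170:Thu✓ 2171:Fri 2172:Sun 2173:Mon …(20 more)… 2194:Sat 2195:Sun 2196:Tue 2197:Wed✓ 2198:Thu✓ 2199:Fri 2200:Sat 2201:Sun 2202:Mon 2203:Tue 2204:Thu✓ 2205:Fri 2206:Sat 2207:Sun 2208:Tue
Years with five Thursdays: 2159, 2164, 2169, 2170, 2175, 2180, 2181, 2186, 2187, 2192, 2197, 2198, 2204 → 13.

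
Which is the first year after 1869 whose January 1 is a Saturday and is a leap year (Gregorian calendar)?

1876

Jan 1 advances by 2 weekdays after a leap year and by 1 after a common year.
1869: Jan 1 is Friday.
1870: Saturday
1871: Sunday
1872: Monday (leap)
1873: Wednesday
1874: Thursday
1875: Friday
1876: Saturday (leap)
1876 begins on a Saturday and is a leap year.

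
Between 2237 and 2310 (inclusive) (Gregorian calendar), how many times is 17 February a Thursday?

Track 17 February's weekday year by year (advancing +1, or +2 across a Feb 29):
  2237: Fri  2238: Sat (+1)  2239: Sun (+1)  2240: Mon (+1)  2241: Wed (+2)
  2242: Thu (+1) ✓  2243: Fri (+1)  2244: Sat (+1)  2245: Mon (+2)  2246: Tue (+1)
  2247: Wed (+1)  2248: Thu (+1) ✓  2249: Sat (+2)  2250: Sun (+1)  … (46 more years) …
  2297: Wed (+2)  2298: Thu (+1) ✓  2299: Fri (+1)  2300: Sat (+1)  2301: Sun (+1)
  2302: Mon (+1)  2303: Tue (+1)  2304: Wed (+1)  2305: Fri (+2)  2306: Sat (+1)
  2307: Sun (+1)  2308: Mon (+1)  2309: Wed (+2)  2310: Thu (+1) ✓
Thursday years: 2242, 2248, 2253, 2259, 2270, 2276, 2281, 2287, 2298, 2310 — 10 in total.

10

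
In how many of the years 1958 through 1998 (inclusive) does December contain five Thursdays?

December has 31 days; it has five Thursdays when Thursday falls among the first (month-length − 28) days — i.e. when December 1 is one of Thursday/Wednesday/Tuesday.
December 1 by year: 1958:Mon 1959:Tue✓ 1960:Thu✓ 1961:Fri 1962:Sat 1963:Sun 1964:Tue✓ 1965:Wed✓ 1966:Thu✓ 1967:Fri 1968:Sun 1969:Mon 1970:Tue✓ 1971:Wed✓ 1972:Fri …(11 more)… 1984:Sat 1985:Sun 1986:Mon 1987:Tue✓ 1988:Thu✓ 1989:Fri 1990:Sat 1991:Sun 1992:Tue✓ 1993:Wed✓ 1994:Thu✓ 1995:Fri 1996:Sun 1997:Mon 1998:Tue✓
Years with five Thursdays: 1959, 1960, 1964, 1965, 1966, 1970, 1971, 1976, 1977, 1981, 1982, 1983, 1987, 1988, 1992, 1993, 1994, 1998 → 18.

18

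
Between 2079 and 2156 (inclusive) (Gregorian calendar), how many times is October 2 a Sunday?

10

Track October 2's weekday year by year (advancing +1, or +2 across a Feb 29):
  2079: Mon  2080: Wed (+2)  2081: Thu (+1)  2082: Fri (+1)  2083: Sat (+1)
  2084: Mon (+2)  2085: Tue (+1)  2086: Wed (+1)  2087: Thu (+1)  2088: Sat (+2)
  2089: Sun (+1) ✓  2090: Mon (+1)  2091: Tue (+1)  2092: Thu (+2)  … (50 more years) …
  2143: Wed (+1)  2144: Fri (+2)  2145: Sat (+1)  2146: Sun (+1) ✓  2147: Mon (+1)
  2148: Wed (+2)  2149: Thu (+1)  2150: Fri (+1)  2151: Sat (+1)  2152: Mon (+2)
  2153: Tue (+1)  2154: Wed (+1)  2155: Thu (+1)  2156: Sat (+2)
Sunday years: 2089, 2095, 2101, 2107, 2112, 2118, 2129, 2135, 2140, 2146 — 10 in total.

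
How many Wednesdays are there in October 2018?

October 2018 has 31 days and begins on Monday.
The first Wednesday is October 3.
Wednesdays fall on 3, 10, 17, 24, 31 — that's 5.

5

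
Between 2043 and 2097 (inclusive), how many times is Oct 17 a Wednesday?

8

Track Oct 17's weekday year by year (advancing +1, or +2 across a Feb 29):
  2043: Sat  2044: Mon (+2)  2045: Tue (+1)  2046: Wed (+1) ✓  2047: Thu (+1)
  2048: Sat (+2)  2049: Sun (+1)  2050: Mon (+1)  2051: Tue (+1)  2052: Thu (+2)
  2053: Fri (+1)  2054: Sat (+1)  2055: Sun (+1)  2056: Tue (+2)  … (27 more years) …
  2084: Tue (+2)  2085: Wed (+1) ✓  2086: Thu (+1)  2087: Fri (+1)  2088: Sun (+2)
  2089: Mon (+1)  2090: Tue (+1)  2091: Wed (+1) ✓  2092: Fri (+2)  2093: Sat (+1)
  2094: Sun (+1)  2095: Mon (+1)  2096: Wed (+2) ✓  2097: Thu (+1)
Wednesday years: 2046, 2057, 2063, 2068, 2074, 2085, 2091, 2096 — 8 in total.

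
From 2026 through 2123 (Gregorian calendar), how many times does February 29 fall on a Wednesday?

Leap years in 2026–2123: 23 of them.
Feb 29 weekday advances by 5 (mod 7) from one leap year to the next four years later (or differs when a century non-leap intervenes).
Leap-day weekdays: 2028:Tue 2032:Sun 2036:Fri 2040:Wed✓ 2044:Mon 2048:Sat 2052:Thu 2056:Tue 2060:Sun 2064:Fri 2068:Wed✓ 2072:Mon 2076:Sat 2080:Thu 2084:Tue 2088:Sun 2092:Fri 2096:Wed✓ 2104:Fri 2108:Wed✓ 2112:Mon 2116:Sat 2120:Thu
Wednesday: 2040, 2068, 2096, 2108 → 4.

4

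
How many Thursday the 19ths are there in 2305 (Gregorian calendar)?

2

Check the 19th of each month of 2305: Jan 19: Thu, Feb 19: Sun, Mar 19: Sun, Apr 19: Wed, May 19: Fri, Jun 19: Mon, Jul 19: Wed, Aug 19: Sat, Sep 19: Tue, Oct 19: Thu, Nov 19: Sun, Dec 19: Tue.
Thursday occurs in January, October — 2 months.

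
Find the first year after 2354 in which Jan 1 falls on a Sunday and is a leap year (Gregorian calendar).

2356

Jan 1 advances by 2 weekdays after a leap year and by 1 after a common year.
2354: Jan 1 is Friday.
2355: Saturday
2356: Sunday (leap)
2356 begins on a Sunday and is a leap year.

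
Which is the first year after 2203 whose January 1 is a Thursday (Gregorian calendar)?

Jan 1 advances by 2 weekdays after a leap year and by 1 after a common year.
2203: Jan 1 is Saturday.
2204: Sunday (leap)
2205: Tuesday
2206: Wednesday
2207: Thursday
2207 begins on a Thursday

2207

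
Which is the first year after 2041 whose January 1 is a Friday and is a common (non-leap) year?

Jan 1 advances by 2 weekdays after a leap year and by 1 after a common year.
2041: Jan 1 is Tuesday.
2042: Wednesday
2043: Thursday
2044: Friday (leap)
2045: Sunday
2046: Monday
2047: Tuesday
2048: Wednesday (leap)
2049: Friday
2049 begins on a Friday and is a common year.

2049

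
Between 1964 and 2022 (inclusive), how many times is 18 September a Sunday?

Track 18 September's weekday year by year (advancing +1, or +2 across a Feb 29):
  1964: Fri  1965: Sat (+1)  1966: Sun (+1) ✓  1967: Mon (+1)  1968: Wed (+2)
  1969: Thu (+1)  1970: Fri (+1)  1971: Sat (+1)  1972: Mon (+2)  1973: Tue (+1)
  1974: Wed (+1)  1975: Thu (+1)  1976: Sat (+2)  1977: Sun (+1) ✓  … (31 more years) …
  2009: Fri (+1)  2010: Sat (+1)  2011: Sun (+1) ✓  2012: Tue (+2)  2013: Wed (+1)
  2014: Thu (+1)  2015: Fri (+1)  2016: Sun (+2) ✓  2017: Mon (+1)  2018: Tue (+1)
  2019: Wed (+1)  2020: Fri (+2)  2021: Sat (+1)  2022: Sun (+1) ✓
Sunday years: 1966, 1977, 1983, 1988, 1994, 2005, 2011, 2016, 2022 — 9 in total.

9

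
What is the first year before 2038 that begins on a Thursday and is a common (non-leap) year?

Jan 1 advances by 2 weekdays after a leap year and by 1 after a common year.
2038: Jan 1 is Friday.
2037: Thursday
2037 begins on a Thursday and is a common year.

2037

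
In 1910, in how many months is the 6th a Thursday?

2

Check the 6th of each month of 1910: Jan 6: Thu, Feb 6: Sun, Mar 6: Sun, Apr 6: Wed, May 6: Fri, Jun 6: Mon, Jul 6: Wed, Aug 6: Sat, Sep 6: Tue, Oct 6: Thu, Nov 6: Sun, Dec 6: Tue.
Thursday occurs in January, October — 2 months.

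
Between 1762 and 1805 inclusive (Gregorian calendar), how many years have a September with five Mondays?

13

September has 30 days; it has five Mondays when Monday falls among the first (month-length − 28) days — i.e. when September 1 is one of Monday/Sunday.
September 1 by year: 1762:Wed 1763:Thu 1764:Sat 1765:Sun✓ 1766:Mon✓ 1767:Tue 1768:Thu 1769:Fri 1770:Sat 1771:Sun✓ 1772:Tue 1773:Wed 1774:Thu 1775:Fri 1776:Sun✓ …(14 more)… 1791:Thu 1792:Sat 1793:Sun✓ 1794:Mon✓ 1795:Tue 1796:Thu 1797:Fri 1798:Sat 1799:Sun✓ 1800:Mon✓ 1801:Tue 1802:Wed 1803:Thu 1804:Sat 1805:Sun✓
Years with five Mondays: 1765, 1766, 1771, 1776, 1777, 1782, 1783, 1788, 1793, 1794, 1799, 1800, 1805 → 13.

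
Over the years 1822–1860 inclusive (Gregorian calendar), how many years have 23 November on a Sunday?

Track 23 November's weekday year by year (advancing +1, or +2 across a Feb 29):
  1822: Sat  1823: Sun (+1) ✓  1824: Tue (+2)  1825: Wed (+1)  1826: Thu (+1)
  1827: Fri (+1)  1828: Sun (+2) ✓  1829: Mon (+1)  1830: Tue (+1)  1831: Wed (+1)
  1832: Fri (+2)  1833: Sat (+1)  1834: Sun (+1) ✓  1835: Mon (+1)  … (11 more years) …
  1847: Tue (+1)  1848: Thu (+2)  1849: Fri (+1)  1850: Sat (+1)  1851: Sun (+1) ✓
  1852: Tue (+2)  1853: Wed (+1)  1854: Thu (+1)  1855: Fri (+1)  1856: Sun (+2) ✓
  1857: Mon (+1)  1858: Tue (+1)  1859: Wed (+1)  1860: Fri (+2)
Sunday years: 1823, 1828, 1834, 1845, 1851, 1856 — 6 in total.

6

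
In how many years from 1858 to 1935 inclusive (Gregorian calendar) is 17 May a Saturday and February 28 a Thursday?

2

Check each year's weekday for 17 May and February 28:
  1858: Mon/Sun  1859: Tue/Mon  1860: Thu/Tue  1861: Fri/Thu  1862: Sat/Fri  1863: Sun/Sat  1864: Tue/Sun  1865: Wed/Tue  1866: Thu/Wed  1867: Fri/Thu  1868: Sun/Fri  1869: Mon/Sun  1870: Tue/Mon  1871: Wed/Tue  …(50 more)…  1922: Wed/Tue  1923: Thu/Wed  1924: Sat/Thu ✓  1925: Sun/Sat  1926: Mon/Sun  1927: Tue/Mon  1928: Thu/Tue  1929: Fri/Thu  1930: Sat/Fri  1931: Sun/Sat  1932: Tue/Sun  1933: Wed/Tue  1934: Thu/Wed  1935: Fri/Thu
Both conditions hold in: 1884, 1924 — 2.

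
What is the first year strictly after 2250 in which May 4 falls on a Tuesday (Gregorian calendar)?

2252

From one year to the next, a fixed date's weekday advances by 1, or by 2 when a Feb 29 lies between the two dates.
2250: May 4 is Saturday.
2251: Sunday (+1)
2252: Tuesday (+2)
May 4 falls on a Tuesday in 2252.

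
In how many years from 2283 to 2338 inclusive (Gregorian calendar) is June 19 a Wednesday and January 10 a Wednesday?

Check each year's weekday for June 19 and January 10:
  2283: Tue/Wed  2284: Thu/Thu  2285: Fri/Sat  2286: Sat/Sun  2287: Sun/Mon  2288: Tue/Tue  2289: Wed/Thu  2290: Thu/Fri  2291: Fri/Sat  2292: Sun/Sun  2293: Mon/Tue  2294: Tue/Wed  2295: Wed/Thu  2296: Fri/Fri  …(28 more)…  2325: Fri/Sat  2326: Sat/Sun  2327: Sun/Mon  2328: Tue/Tue  2329: Wed/Thu  2330: Thu/Fri  2331: Fri/Sat  2332: Sun/Sun  2333: Mon/Tue  2334: Tue/Wed  2335: Wed/Thu  2336: Fri/Fri  2337: Sat/Sun  2338: Sun/Mon
Both conditions hold in: 2312 — 1.

1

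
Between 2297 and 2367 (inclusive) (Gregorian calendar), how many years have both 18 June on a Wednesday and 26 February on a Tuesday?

2

Check each year's weekday for 18 June and 26 February:
  2297: Fri/Fri  2298: Sat/Sat  2299: Sun/Sun  2300: Mon/Mon  2301: Tue/Tue  2302: Wed/Wed  2303: Thu/Thu  2304: Sat/Fri  2305: Sun/Sun  2306: Mon/Mon  2307: Tue/Tue  2308: Thu/Wed  2309: Fri/Fri  2310: Sat/Sat  …(43 more)…  2354: Fri/Fri  2355: Sat/Sat  2356: Mon/Sun  2357: Tue/Tue  2358: Wed/Wed  2359: Thu/Thu  2360: Sat/Fri  2361: Sun/Sun  2362: Mon/Mon  2363: Tue/Tue  2364: Thu/Wed  2365: Fri/Fri  2366: Sat/Sat  2367: Sun/Sun
Both conditions hold in: 2324, 2352 — 2.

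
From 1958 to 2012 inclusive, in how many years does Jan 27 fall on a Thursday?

8

Track Jan 27's weekday year by year (advancing +1, or +2 across a Feb 29):
  1958: Mon  1959: Tue (+1)  1960: Wed (+1)  1961: Fri (+2)  1962: Sat (+1)
  1963: Sun (+1)  1964: Mon (+1)  1965: Wed (+2)  1966: Thu (+1) ✓  1967: Fri (+1)
  1968: Sat (+1)  1969: Mon (+2)  1970: Tue (+1)  1971: Wed (+1)  … (27 more years) …
  1999: Wed (+1)  2000: Thu (+1) ✓  2001: Sat (+2)  2002: Sun (+1)  2003: Mon (+1)
  2004: Tue (+1)  2005: Thu (+2) ✓  2006: Fri (+1)  2007: Sat (+1)  2008: Sun (+1)
  2009: Tue (+2)  2010: Wed (+1)  2011: Thu (+1) ✓  2012: Fri (+1)
Thursday years: 1966, 1972, 1977, 1983, 1994, 2000, 2005, 2011 — 8 in total.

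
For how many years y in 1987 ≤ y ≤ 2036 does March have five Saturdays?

March has 31 days; it has five Saturdays when Saturday falls among the first (month-length − 28) days — i.e. when March 1 is one of Saturday/Friday/Thursday.
March 1 by year: 1987:Sun 1988:Tue 1989:Wed 1990:Thu✓ 1991:Fri✓ 1992:Sun 1993:Mon 1994:Tue 1995:Wed 1996:Fri✓ 1997:Sat✓ 1998:Sun 1999:Mon 2000:Wed 2001:Thu✓ …(20 more)… 2022:Tue 2023:Wed 2024:Fri✓ 2025:Sat✓ 2026:Sun 2027:Mon 2028:Wed 2029:Thu✓ 2030:Fri✓ 2031:Sat✓ 2032:Mon 2033:Tue 2034:Wed 2035:Thu✓ 2036:Sat✓
Years with five Saturdays: 1990, 1991, 1996, 1997, 2001, 2002, 2003, 2007, 2008, 2012, 2013, 2014, 2018, 2019, 2024, 2025, 2029, 2030, 2031, 2035, 2036 → 21.

21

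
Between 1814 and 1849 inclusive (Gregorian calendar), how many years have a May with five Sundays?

May has 31 days; it has five Sundays when Sunday falls among the first (month-length − 28) days — i.e. when May 1 is one of Sunday/Saturday/Friday.
May 1 by year: 1814:Sun✓ 1815:Mon 1816:Wed 1817:Thu 1818:Fri✓ 1819:Sat✓ 1820:Mon 1821:Tue 1822:Wed 1823:Thu 1824:Sat✓ 1825:Sun✓ 1826:Mon 1827:Tue 1828:Thu …(6 more)… 1835:Fri✓ 1836:Sun✓ 1837:Mon 1838:Tue 1839:Wed 1840:Fri✓ 1841:Sat✓ 1842:Sun✓ 1843:Mon 1844:Wed 1845:Thu 1846:Fri✓ 1847:Sat✓ 1848:Mon 1849:Tue
Years with five Sundays: 1814, 1818, 1819, 1824, 1825, 1829, 1830, 1831, 1835, 1836, 1840, 1841, 1842, 1846, 1847 → 15.

15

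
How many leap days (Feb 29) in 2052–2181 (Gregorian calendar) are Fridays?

5

Leap years in 2052–2181: 32 of them.
Feb 29 weekday advances by 5 (mod 7) from one leap year to the next four years later (or differs when a century non-leap intervenes).
Leap-day weekdays: 2052:Thu 2056:Tue 2060:Sun 2064:Fri✓ 2068:Wed 2072:Mon 2076:Sat 2080:Thu 2084:Tue 2088:Sun 2092:Fri✓ 2096:Wed 2104:Fri✓ …(6 more)… 2132:Fri✓ 2136:Wed 2140:Mon 2144:Sat 2148:Thu 2152:Tue 2156:Sun 2160:Fri✓ 2164:Wed 2168:Mon 2172:Sat 2176:Thu 2180:Tue
Friday: 2064, 2092, 2104, 2132, 2160 → 5.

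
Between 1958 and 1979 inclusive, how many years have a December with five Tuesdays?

9

December has 31 days; it has five Tuesdays when Tuesday falls among the first (month-length − 28) days — i.e. when December 1 is one of Tuesday/Monday/Sunday.
December 1 by year: 1958:Mon✓ 1959:Tue✓ 1960:Thu 1961:Fri 1962:Sat 1963:Sun✓ 1964:Tue✓ 1965:Wed 1966:Thu 1967:Fri 1968:Sun✓ 1969:Mon✓ 1970:Tue✓ 1971:Wed 1972:Fri 1973:Sat 1974:Sun✓ 1975:Mon✓ 1976:Wed 1977:Thu 1978:Fri 1979:Sat
Years with five Tuesdays: 1958, 1959, 1963, 1964, 1968, 1969, 1970, 1974, 1975 → 9.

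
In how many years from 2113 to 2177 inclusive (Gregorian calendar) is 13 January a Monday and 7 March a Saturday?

3

Check each year's weekday for 13 January and 7 March:
  2113: Fri/Tue  2114: Sat/Wed  2115: Sun/Thu  2116: Mon/Sat ✓  2117: Wed/Sun  2118: Thu/Mon  2119: Fri/Tue  2120: Sat/Thu  2121: Mon/Fri  2122: Tue/Sat  2123: Wed/Sun  2124: Thu/Tue  2125: Sat/Wed  2126: Sun/Thu  …(37 more)…  2164: Fri/Wed  2165: Sun/Thu  2166: Mon/Fri  2167: Tue/Sat  2168: Wed/Mon  2169: Fri/Tue  2170: Sat/Wed  2171: Sun/Thu  2172: Mon/Sat ✓  2173: Wed/Sun  2174: Thu/Mon  2175: Fri/Tue  2176: Sat/Thu  2177: Mon/Fri
Both conditions hold in: 2116, 2144, 2172 — 3.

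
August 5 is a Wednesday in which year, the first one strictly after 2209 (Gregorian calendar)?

2212

From one year to the next, a fixed date's weekday advances by 1, or by 2 when a Feb 29 lies between the two dates.
2209: August 5 is Saturday.
2210: Sunday (+1)
2211: Monday (+1)
2212: Wednesday (+2)
August 5 falls on a Wednesday in 2212.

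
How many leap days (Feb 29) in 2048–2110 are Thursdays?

Leap years in 2048–2110: 15 of them.
Feb 29 weekday advances by 5 (mod 7) from one leap year to the next four years later (or differs when a century non-leap intervenes).
Leap-day weekdays: 2048:Sat 2052:Thu✓ 2056:Tue 2060:Sun 2064:Fri 2068:Wed 2072:Mon 2076:Sat 2080:Thu✓ 2084:Tue 2088:Sun 2092:Fri 2096:Wed 2104:Fri 2108:Wed
Thursday: 2052, 2080 → 2.

2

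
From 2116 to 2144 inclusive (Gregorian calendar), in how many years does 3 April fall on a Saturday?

Track 3 April's weekday year by year (advancing +1, or +2 across a Feb 29):
  2116: Fri  2117: Sat (+1) ✓  2118: Sun (+1)  2119: Mon (+1)  2120: Wed (+2)
  2121: Thu (+1)  2122: Fri (+1)  2123: Sat (+1) ✓  2124: Mon (+2)  2125: Tue (+1)
  2126: Wed (+1)  2127: Thu (+1)  2128: Sat (+2) ✓  2129: Sun (+1)  2130: Mon (+1)
  2131: Tue (+1)  2132: Thu (+2)  2133: Fri (+1)  2134: Sat (+1) ✓  2135: Sun (+1)
  2136: Tue (+2)  2137: Wed (+1)  2138: Thu (+1)  2139: Fri (+1)  2140: Sun (+2)
  2141: Mon (+1)  2142: Tue (+1)  2143: Wed (+1)  2144: Fri (+2)
Saturday years: 2117, 2123, 2128, 2134 — 4 in total.

4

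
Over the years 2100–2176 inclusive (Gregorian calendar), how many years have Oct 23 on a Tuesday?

11

Track Oct 23's weekday year by year (advancing +1, or +2 across a Feb 29):
  2100: Sat  2101: Sun (+1)  2102: Mon (+1)  2103: Tue (+1) ✓  2104: Thu (+2)
  2105: Fri (+1)  2106: Sat (+1)  2107: Sun (+1)  2108: Tue (+2) ✓  2109: Wed (+1)
  2110: Thu (+1)  2111: Fri (+1)  2112: Sun (+2)  2113: Mon (+1)  … (49 more years) …
  2163: Sun (+1)  2164: Tue (+2) ✓  2165: Wed (+1)  2166: Thu (+1)  2167: Fri (+1)
  2168: Sun (+2)  2169: Mon (+1)  2170: Tue (+1) ✓  2171: Wed (+1)  2172: Fri (+2)
  2173: Sat (+1)  2174: Sun (+1)  2175: Mon (+1)  2176: Wed (+2)
Tuesday years: 2103, 2108, 2114, 2125, 2131, 2136, 2142, 2153, 2159, 2164, 2170 — 11 in total.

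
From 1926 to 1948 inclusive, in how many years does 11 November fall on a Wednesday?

3

Track 11 November's weekday year by year (advancing +1, or +2 across a Feb 29):
  1926: Thu  1927: Fri (+1)  1928: Sun (+2)  1929: Mon (+1)  1930: Tue (+1)
  1931: Wed (+1) ✓  1932: Fri (+2)  1933: Sat (+1)  1934: Sun (+1)  1935: Mon (+1)
  1936: Wed (+2) ✓  1937: Thu (+1)  1938: Fri (+1)  1939: Sat (+1)  1940: Mon (+2)
  1941: Tue (+1)  1942: Wed (+1) ✓  1943: Thu (+1)  1944: Sat (+2)  1945: Sun (+1)
  1946: Mon (+1)  1947: Tue (+1)  1948: Thu (+2)
Wednesday years: 1931, 1936, 1942 — 3 in total.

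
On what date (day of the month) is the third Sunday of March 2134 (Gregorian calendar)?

21

March 1, 2134 is a Monday, so the first Sunday is the 7th.
The third Sunday is 7 + 14 = 21.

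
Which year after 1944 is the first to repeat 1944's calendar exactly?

Two years share a calendar iff Jan 1 falls on the same weekday and both are leap or both are common. 1944: Jan 1 is Saturday, leap year.
1945: Jan 1 Monday, common
1946: Jan 1 Tuesday, common
1947: Jan 1 Wednesday, common
1948: Jan 1 Thursday, leap
1949: Jan 1 Saturday, common
1950: Jan 1 Sunday, common
1951: Jan 1 Monday, common
1952: Jan 1 Tuesday, leap
1953: Jan 1 Thursday, common
1954: Jan 1 Friday, common
1955: Jan 1 Saturday, common
1956: Jan 1 Sunday, leap
1957: Jan 1 Tuesday, common
1958: Jan 1 Wednesday, common
1959: Jan 1 Thursday, common
1960: Jan 1 Friday, leap
1961: Jan 1 Sunday, common
1962: Jan 1 Monday, common
1963: Jan 1 Tuesday, common
1964: Jan 1 Wednesday, leap
1965: Jan 1 Friday, common
1966: Jan 1 Saturday, common
1967: Jan 1 Sunday, common
1968: Jan 1 Monday, leap
1969: Jan 1 Wednesday, common
1970: Jan 1 Thursday, common
1971: Jan 1 Friday, common
1972: Jan 1 Saturday, leap
1972 matches on both conditions.

1972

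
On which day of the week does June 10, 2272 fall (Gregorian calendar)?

Monday

January 1, 2272 is a Monday.
June 10 is day 162 of the year, i.e. 161 days after Jan 1.
161 mod 7 = 0, so advance 0 weekdays from Monday: Monday.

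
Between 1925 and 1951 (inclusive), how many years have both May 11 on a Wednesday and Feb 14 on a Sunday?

Check each year's weekday for May 11 and Feb 14:
  1925: Mon/Sat  1926: Tue/Sun  1927: Wed/Mon  1928: Fri/Tue  1929: Sat/Thu  1930: Sun/Fri  1931: Mon/Sat  1932: Wed/Sun ✓  1933: Thu/Tue  1934: Fri/Wed  1935: Sat/Thu  1936: Mon/Fri  1937: Tue/Sun  1938: Wed/Mon  1939: Thu/Tue  1940: Sat/Wed  1941: Sun/Fri  1942: Mon/Sat  1943: Tue/Sun  1944: Thu/Mon  1945: Fri/Wed  1946: Sat/Thu  1947: Sun/Fri  1948: Tue/Sat  1949: Wed/Mon  1950: Thu/Tue  1951: Fri/Wed
Both conditions hold in: 1932 — 1.

1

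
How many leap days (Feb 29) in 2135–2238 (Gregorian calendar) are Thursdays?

Leap years in 2135–2238: 25 of them.
Feb 29 weekday advances by 5 (mod 7) from one leap year to the next four years later (or differs when a century non-leap intervenes).
Leap-day weekdays: 2136:Wed 2140:Mon 2144:Sat 2148:Thu✓ 2152:Tue 2156:Sun 2160:Fri 2164:Wed 2168:Mon 2172:Sat 2176:Thu✓ 2180:Tue 2184:Sun 2188:Fri 2192:Wed 2196:Mon 2204:Wed 2208:Mon 2212:Sat 2216:Thu✓ 2220:Tue 2224:Sun 2228:Fri 2232:Wed 2236:Mon
Thursday: 2148, 2176, 2216 → 3.

3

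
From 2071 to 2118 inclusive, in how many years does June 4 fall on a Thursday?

8

Track June 4's weekday year by year (advancing +1, or +2 across a Feb 29):
  2071: Thu ✓  2072: Sat (+2)  2073: Sun (+1)  2074: Mon (+1)  2075: Tue (+1)
  2076: Thu (+2) ✓  2077: Fri (+1)  2078: Sat (+1)  2079: Sun (+1)  2080: Tue (+2)
  2081: Wed (+1)  2082: Thu (+1) ✓  2083: Fri (+1)  2084: Sun (+2)  … (20 more years) …
  2105: Thu (+1) ✓  2106: Fri (+1)  2107: Sat (+1)  2108: Mon (+2)  2109: Tue (+1)
  2110: Wed (+1)  2111: Thu (+1) ✓  2112: Sat (+2)  2113: Sun (+1)  2114: Mon (+1)
  2115: Tue (+1)  2116: Thu (+2) ✓  2117: Fri (+1)  2118: Sat (+1)
Thursday years: 2071, 2076, 2082, 2093, 2099, 2105, 2111, 2116 — 8 in total.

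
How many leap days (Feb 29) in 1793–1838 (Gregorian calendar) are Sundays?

1

Leap years in 1793–1838: 10 of them.
Feb 29 weekday advances by 5 (mod 7) from one leap year to the next four years later (or differs when a century non-leap intervenes).
Leap-day weekdays: 1796:Mon 1804:Wed 1808:Mon 1812:Sat 1816:Thu 1820:Tue 1824:Sun✓ 1828:Fri 1832:Wed 1836:Mon
Sunday: 1824 → 1.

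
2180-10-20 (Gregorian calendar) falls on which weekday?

January 1, 2180 is a Saturday.
October 20 is day 294 of the year, i.e. 293 days after Jan 1.
293 mod 7 = 6, so advance 6 weekdays from Saturday: Friday.

Friday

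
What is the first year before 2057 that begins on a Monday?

2052

Jan 1 advances by 2 weekdays after a leap year and by 1 after a common year.
2057: Jan 1 is Monday.
2056: Saturday (leap)
2055: Friday
2054: Thursday
2053: Wednesday
2052: Monday (leap)
2052 begins on a Monday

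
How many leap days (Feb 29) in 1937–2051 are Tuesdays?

4

Leap years in 1937–2051: 28 of them.
Feb 29 weekday advances by 5 (mod 7) from one leap year to the next four years later (or differs when a century non-leap intervenes).
Leap-day weekdays: 1940:Thu 1944:Tue✓ 1948:Sun 1952:Fri 1956:Wed 1960:Mon 1964:Sat 1968:Thu 1972:Tue✓ 1976:Sun 1980:Fri 1984:Wed 1988:Mon 1992:Sat 1996:Thu 2000:Tue✓ 2004:Sun 2008:Fri 2012:Wed 2016:Mon 2020:Sat 2024:Thu 2028:Tue✓ 2032:Sun 2036:Fri 2040:Wed 2044:Mon 2048:Sat
Tuesday: 1944, 1972, 2000, 2028 → 4.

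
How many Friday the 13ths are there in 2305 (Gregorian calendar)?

2

Check the 13th of each month of 2305: Jan 13: Fri, Feb 13: Mon, Mar 13: Mon, Apr 13: Thu, May 13: Sat, Jun 13: Tue, Jul 13: Thu, Aug 13: Sun, Sep 13: Wed, Oct 13: Fri, Nov 13: Mon, Dec 13: Wed.
Friday occurs in January, October — 2 months.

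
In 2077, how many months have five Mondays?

4

A month of length L has five Mondays iff its first Monday is on day ≤ L−28 (so day 1–3 in a 31-day month, 1–2 in a 30-day month, day 1 in a leap February).
Checking each month of 2077: Jan starts Fri (31d); Feb starts Mon (28d); Mar starts Mon (31d) ✓; Apr starts Thu (30d); May starts Sat (31d) ✓; Jun starts Tue (30d); Jul starts Thu (31d); Aug starts Sun (31d) ✓; Sep starts Wed (30d); Oct starts Fri (31d); Nov starts Mon (30d) ✓; Dec starts Wed (31d).
Five-Monday months: March, May, August, November → 4.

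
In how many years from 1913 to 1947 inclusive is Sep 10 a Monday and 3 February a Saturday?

4

Check each year's weekday for Sep 10 and 3 February:
  1913: Wed/Mon  1914: Thu/Tue  1915: Fri/Wed  1916: Sun/Thu  1917: Mon/Sat ✓  1918: Tue/Sun  1919: Wed/Mon  1920: Fri/Tue  1921: Sat/Thu  1922: Sun/Fri  1923: Mon/Sat ✓  1924: Wed/Sun  1925: Thu/Tue  1926: Fri/Wed  …(7 more)…  1934: Mon/Sat ✓  1935: Tue/Sun  1936: Thu/Mon  1937: Fri/Wed  1938: Sat/Thu  1939: Sun/Fri  1940: Tue/Sat  1941: Wed/Mon  1942: Thu/Tue  1943: Fri/Wed  1944: Sun/Thu  1945: Mon/Sat ✓  1946: Tue/Sun  1947: Wed/Mon
Both conditions hold in: 1917, 1923, 1934, 1945 — 4.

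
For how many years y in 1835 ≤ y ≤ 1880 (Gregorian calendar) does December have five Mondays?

December has 31 days; it has five Mondays when Monday falls among the first (month-length − 28) days — i.e. when December 1 is one of Monday/Sunday/Saturday.
December 1 by year: 1835:Tue 1836:Thu 1837:Fri 1838:Sat✓ 1839:Sun✓ 1840:Tue 1841:Wed 1842:Thu 1843:Fri 1844:Sun✓ 1845:Mon✓ 1846:Tue 1847:Wed 1848:Fri 1849:Sat✓ …(16 more)… 1866:Sat✓ 1867:Sun✓ 1868:Tue 1869:Wed 1870:Thu 1871:Fri 1872:Sun✓ 1873:Mon✓ 1874:Tue 1875:Wed 1876:Fri 1877:Sat✓ 1878:Sun✓ 1879:Mon✓ 1880:Wed
Years with five Mondays: 1838, 1839, 1844, 1845, 1849, 1850, 1851, 1855, 1856, 1860, 1861, 1862, 1866, 1867, 1872, 1873, 1877, 1878, 1879 → 19.

19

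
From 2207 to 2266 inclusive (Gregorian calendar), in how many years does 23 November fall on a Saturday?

Track 23 November's weekday year by year (advancing +1, or +2 across a Feb 29):
  2207: Mon  2208: Wed (+2)  2209: Thu (+1)  2210: Fri (+1)  2211: Sat (+1) ✓
  2212: Mon (+2)  2213: Tue (+1)  2214: Wed (+1)  2215: Thu (+1)  2216: Sat (+2) ✓
  2217: Sun (+1)  2218: Mon (+1)  2219: Tue (+1)  2220: Thu (+2)  … (32 more years) …
  2253: Wed (+1)  2254: Thu (+1)  2255: Fri (+1)  2256: Sun (+2)  2257: Mon (+1)
  2258: Tue (+1)  2259: Wed (+1)  2260: Fri (+2)  2261: Sat (+1) ✓  2262: Sun (+1)
  2263: Mon (+1)  2264: Wed (+2)  2265: Thu (+1)  2266: Fri (+1)
Saturday years: 2211, 2216, 2222, 2233, 2239, 2244, 2250, 2261 — 8 in total.

8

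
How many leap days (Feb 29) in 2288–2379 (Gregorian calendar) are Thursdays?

Leap years in 2288–2379: 22 of them.
Feb 29 weekday advances by 5 (mod 7) from one leap year to the next four years later (or differs when a century non-leap intervenes).
Leap-day weekdays: 2288:Wed 2292:Mon 2296:Sat 2304:Mon 2308:Sat 2312:Thu✓ 2316:Tue 2320:Sun 2324:Fri 2328:Wed 2332:Mon 2336:Sat 2340:Thu✓ 2344:Tue 2348:Sun 2352:Fri 2356:Wed 2360:Mon 2364:Sat 2368:Thu✓ 2372:Tue 2376:Sun
Thursday: 2312, 2340, 2368 → 3.

3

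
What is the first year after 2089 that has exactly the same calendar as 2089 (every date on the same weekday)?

Two years share a calendar iff Jan 1 falls on the same weekday and both are leap or both are common. 2089: Jan 1 is Saturday, common year.
2090: Jan 1 Sunday, common
2091: Jan 1 Monday, common
2092: Jan 1 Tuesday, leap
2093: Jan 1 Thursday, common
2094: Jan 1 Friday, common
2095: Jan 1 Saturday, common
2095 matches on both conditions.

2095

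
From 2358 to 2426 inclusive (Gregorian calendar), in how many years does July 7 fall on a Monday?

Track July 7's weekday year by year (advancing +1, or +2 across a Feb 29):
  2358: Mon ✓  2359: Tue (+1)  2360: Thu (+2)  2361: Fri (+1)  2362: Sat (+1)
  2363: Sun (+1)  2364: Tue (+2)  2365: Wed (+1)  2366: Thu (+1)  2367: Fri (+1)
  2368: Sun (+2)  2369: Mon (+1) ✓  2370: Tue (+1)  2371: Wed (+1)  … (41 more years) …
  2413: Sun (+1)  2414: Mon (+1) ✓  2415: Tue (+1)  2416: Thu (+2)  2417: Fri (+1)
  2418: Sat (+1)  2419: Sun (+1)  2420: Tue (+2)  2421: Wed (+1)  2422: Thu (+1)
  2423: Fri (+1)  2424: Sun (+2)  2425: Mon (+1) ✓  2426: Tue (+1)
Monday years: 2358, 2369, 2375, 2380, 2386, 2397, 2403, 2408, 2414, 2425 — 10 in total.

10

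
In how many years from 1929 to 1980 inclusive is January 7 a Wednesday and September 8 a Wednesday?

Check each year's weekday for January 7 and September 8:
  1929: Mon/Sun  1930: Tue/Mon  1931: Wed/Tue  1932: Thu/Thu  1933: Sat/Fri  1934: Sun/Sat  1935: Mon/Sun  1936: Tue/Tue  1937: Thu/Wed  1938: Fri/Thu  1939: Sat/Fri  1940: Sun/Sun  1941: Tue/Mon  1942: Wed/Tue  …(24 more)…  1967: Sat/Fri  1968: Sun/Sun  1969: Tue/Mon  1970: Wed/Tue  1971: Thu/Wed  1972: Fri/Fri  1973: Sun/Sat  1974: Mon/Sun  1975: Tue/Mon  1976: Wed/Wed ✓  1977: Fri/Thu  1978: Sat/Fri  1979: Sun/Sat  1980: Mon/Mon
Both conditions hold in: 1948, 1976 — 2.

2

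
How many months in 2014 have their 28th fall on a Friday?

3

Check the 28th of each month of 2014: Jan 28: Tue, Feb 28: Fri, Mar 28: Fri, Apr 28: Mon, May 28: Wed, Jun 28: Sat, Jul 28: Mon, Aug 28: Thu, Sep 28: Sun, Oct 28: Tue, Nov 28: Fri, Dec 28: Sun.
Friday occurs in February, March, November — 3 months.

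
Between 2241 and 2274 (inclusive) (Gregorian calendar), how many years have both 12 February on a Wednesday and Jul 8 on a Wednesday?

1

Check each year's weekday for 12 February and Jul 8:
  2241: Fri/Thu  2242: Sat/Fri  2243: Sun/Sat  2244: Mon/Mon  2245: Wed/Tue  2246: Thu/Wed  2247: Fri/Thu  2248: Sat/Sat  2249: Mon/Sun  2250: Tue/Mon  2251: Wed/Tue  2252: Thu/Thu  2253: Sat/Fri  2254: Sun/Sat  …(6 more)…  2261: Tue/Mon  2262: Wed/Tue  2263: Thu/Wed  2264: Fri/Fri  2265: Sun/Sat  2266: Mon/Sun  2267: Tue/Mon  2268: Wed/Wed ✓  2269: Fri/Thu  2270: Sat/Fri  2271: Sun/Sat  2272: Mon/Mon  2273: Wed/Tue  2274: Thu/Wed
Both conditions hold in: 2268 — 1.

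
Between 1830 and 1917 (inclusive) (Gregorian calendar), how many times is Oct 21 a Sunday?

Track Oct 21's weekday year by year (advancing +1, or +2 across a Feb 29):
  1830: Thu  1831: Fri (+1)  1832: Sun (+2) ✓  1833: Mon (+1)  1834: Tue (+1)
  1835: Wed (+1)  1836: Fri (+2)  1837: Sat (+1)  1838: Sun (+1) ✓  1839: Mon (+1)
  1840: Wed (+2)  1841: Thu (+1)  1842: Fri (+1)  1843: Sat (+1)  … (60 more years) …
  1904: Fri (+2)  1905: Sat (+1)  1906: Sun (+1) ✓  1907: Mon (+1)  1908: Wed (+2)
  1909: Thu (+1)  1910: Fri (+1)  1911: Sat (+1)  1912: Mon (+2)  1913: Tue (+1)
  1914: Wed (+1)  1915: Thu (+1)  1916: Sat (+2)  1917: Sun (+1) ✓
Sunday years: 1832, 1838, 1849, 1855, 1860, 1866, 1877, 1883, 1888, 1894, 1900, 1906, 1917 — 13 in total.

13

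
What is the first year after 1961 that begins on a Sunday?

Jan 1 advances by 2 weekdays after a leap year and by 1 after a common year.
1961: Jan 1 is Sunday.
1962: Monday
1963: Tuesday
1964: Wednesday (leap)
1965: Friday
1966: Saturday
1967: Sunday
1967 begins on a Sunday

1967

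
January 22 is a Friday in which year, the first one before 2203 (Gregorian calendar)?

From one year to the next, a fixed date's weekday advances by 1, or by 2 when a Feb 29 lies between the two dates.
2203: January 22 is Saturday.
2202: Friday (−1)
January 22 falls on a Friday in 2202.

2202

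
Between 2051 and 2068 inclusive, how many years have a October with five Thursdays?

October has 31 days; it has five Thursdays when Thursday falls among the first (month-length − 28) days — i.e. when October 1 is one of Thursday/Wednesday/Tuesday.
October 1 by year: 2051:Sun 2052:Tue✓ 2053:Wed✓ 2054:Thu✓ 2055:Fri 2056:Sun 2057:Mon 2058:Tue✓ 2059:Wed✓ 2060:Fri 2061:Sat 2062:Sun 2063:Mon 2064:Wed✓ 2065:Thu✓ 2066:Fri 2067:Sat 2068:Mon
Years with five Thursdays: 2052, 2053, 2054, 2058, 2059, 2064, 2065 → 7.

7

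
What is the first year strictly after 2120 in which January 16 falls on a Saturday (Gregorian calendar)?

From one year to the next, a fixed date's weekday advances by 1, or by 2 when a Feb 29 lies between the two dates.
2120: January 16 is Tuesday.
2121: Thursday (+2)
2122: Friday (+1)
2123: Saturday (+1)
January 16 falls on a Saturday in 2123.

2123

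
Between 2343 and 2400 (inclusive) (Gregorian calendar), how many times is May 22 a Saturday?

Track May 22's weekday year by year (advancing +1, or +2 across a Feb 29):
  2343: Sat ✓  2344: Mon (+2)  2345: Tue (+1)  2346: Wed (+1)  2347: Thu (+1)
  2348: Sat (+2) ✓  2349: Sun (+1)  2350: Mon (+1)  2351: Tue (+1)  2352: Thu (+2)
  2353: Fri (+1)  2354: Sat (+1) ✓  2355: Sun (+1)  2356: Tue (+2)  … (30 more years) …
  2387: Fri (+1)  2388: Sun (+2)  2389: Mon (+1)  2390: Tue (+1)  2391: Wed (+1)
  2392: Fri (+2)  2393: Sat (+1) ✓  2394: Sun (+1)  2395: Mon (+1)  2396: Wed (+2)
  2397: Thu (+1)  2398: Fri (+1)  2399: Sat (+1) ✓  2400: Mon (+2)
Saturday years: 2343, 2348, 2354, 2365, 2371, 2376, 2382, 2393, 2399 — 9 in total.

9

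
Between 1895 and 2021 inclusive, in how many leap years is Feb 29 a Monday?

Leap years in 1895–2021: 31 of them.
Feb 29 weekday advances by 5 (mod 7) from one leap year to the next four years later (or differs when a century non-leap intervenes).
Leap-day weekdays: 1896:Sat 1904:Mon✓ 1908:Sat 1912:Thu 1916:Tue 1920:Sun 1924:Fri 1928:Wed 1932:Mon✓ 1936:Sat 1940:Thu 1944:Tue 1948:Sun …(5 more)… 1972:Tue 1976:Sun 1980:Fri 1984:Wed 1988:Mon✓ 1992:Sat 1996:Thu 2000:Tue 2004:Sun 2008:Fri 2012:Wed 2016:Mon✓ 2020:Sat
Monday: 1904, 1932, 1960, 1988, 2016 → 5.

5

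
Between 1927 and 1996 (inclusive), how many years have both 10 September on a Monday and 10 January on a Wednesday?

7

Check each year's weekday for 10 September and 10 January:
  1927: Sat/Mon  1928: Mon/Tue  1929: Tue/Thu  1930: Wed/Fri  1931: Thu/Sat  1932: Sat/Sun  1933: Sun/Tue  1934: Mon/Wed ✓  1935: Tue/Thu  1936: Thu/Fri  1937: Fri/Sun  1938: Sat/Mon  1939: Sun/Tue  1940: Tue/Wed  …(42 more)…  1983: Sat/Mon  1984: Mon/Tue  1985: Tue/Thu  1986: Wed/Fri  1987: Thu/Sat  1988: Sat/Sun  1989: Sun/Tue  1990: Mon/Wed ✓  1991: Tue/Thu  1992: Thu/Fri  1993: Fri/Sun  1994: Sat/Mon  1995: Sun/Tue  1996: Tue/Wed
Both conditions hold in: 1934, 1945, 1951, 1962, 1973, 1979, 1990 — 7.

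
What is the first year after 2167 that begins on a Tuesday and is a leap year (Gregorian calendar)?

2188

Jan 1 advances by 2 weekdays after a leap year and by 1 after a common year.
2167: Jan 1 is Thursday.
2168: Friday (leap)
2169: Sunday
2170: Monday
2171: Tuesday
2172: Wednesday (leap)
2173: Friday
2174: Saturday
2175: Sunday
2176: Monday (leap)
2177: Wednesday
2178: Thursday
2179: Friday
2180: Saturday (leap)
2181: Monday
2182: Tuesday
2183: Wednesday
2184: Thursday (leap)
2185: Saturday
2186: Sunday
2187: Monday
2188: Tuesday (leap)
2188 begins on a Tuesday and is a leap year.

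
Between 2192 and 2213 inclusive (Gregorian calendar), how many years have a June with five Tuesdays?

June has 30 days; it has five Tuesdays when Tuesday falls among the first (month-length − 28) days — i.e. when June 1 is one of Tuesday/Monday.
June 1 by year: 2192:Fri 2193:Sat 2194:Sun 2195:Mon✓ 2196:Wed 2197:Thu 2198:Fri 2199:Sat 2200:Sun 2201:Mon✓ 2202:Tue✓ 2203:Wed 2204:Fri 2205:Sat 2206:Sun 2207:Mon✓ 2208:Wed 2209:Thu 2210:Fri 2211:Sat 2212:Mon✓ 2213:Tue✓
Years with five Tuesdays: 2195, 2201, 2202, 2207, 2212, 2213 → 6.

6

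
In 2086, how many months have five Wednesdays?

A month of length L has five Wednesdays iff its first Wednesday is on day ≤ L−28 (so day 1–3 in a 31-day month, 1–2 in a 30-day month, day 1 in a leap February).
Checking each month of 2086: Jan starts Tue (31d) ✓; Feb starts Fri (28d); Mar starts Fri (31d); Apr starts Mon (30d); May starts Wed (31d) ✓; Jun starts Sat (30d); Jul starts Mon (31d) ✓; Aug starts Thu (31d); Sep starts Sun (30d); Oct starts Tue (31d) ✓; Nov starts Fri (30d); Dec starts Sun (31d).
Five-Wednesday months: January, May, July, October → 4.

4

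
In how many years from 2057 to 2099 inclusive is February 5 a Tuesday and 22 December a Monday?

Check each year's weekday for February 5 and 22 December:
  2057: Mon/Sat  2058: Tue/Sun  2059: Wed/Mon  2060: Thu/Wed  2061: Sat/Thu  2062: Sun/Fri  2063: Mon/Sat  2064: Tue/Mon ✓  2065: Thu/Tue  2066: Fri/Wed  2067: Sat/Thu  2068: Sun/Sat  2069: Tue/Sun  2070: Wed/Mon  …(15 more)…  2086: Tue/Sun  2087: Wed/Mon  2088: Thu/Wed  2089: Sat/Thu  2090: Sun/Fri  2091: Mon/Sat  2092: Tue/Mon ✓  2093: Thu/Tue  2094: Fri/Wed  2095: Sat/Thu  2096: Sun/Sat  2097: Tue/Sun  2098: Wed/Mon  2099: Thu/Tue
Both conditions hold in: 2064, 2092 — 2.

2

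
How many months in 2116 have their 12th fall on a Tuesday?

1

Check the 12th of each month of 2116: Jan 12: Sun, Feb 12: Wed, Mar 12: Thu, Apr 12: Sun, May 12: Tue, Jun 12: Fri, Jul 12: Sun, Aug 12: Wed, Sep 12: Sat, Oct 12: Mon, Nov 12: Thu, Dec 12: Sat.
Tuesday occurs in May — 1 month.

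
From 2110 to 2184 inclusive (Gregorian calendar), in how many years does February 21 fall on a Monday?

10

Track February 21's weekday year by year (advancing +1, or +2 across a Feb 29):
  2110: Fri  2111: Sat (+1)  2112: Sun (+1)  2113: Tue (+2)  2114: Wed (+1)
  2115: Thu (+1)  2116: Fri (+1)  2117: Sun (+2)  2118: Mon (+1) ✓  2119: Tue (+1)
  2120: Wed (+1)  2121: Fri (+2)  2122: Sat (+1)  2123: Sun (+1)  … (47 more years) …
  2171: Thu (+1)  2172: Fri (+1)  2173: Sun (+2)  2174: Mon (+1) ✓  2175: Tue (+1)
  2176: Wed (+1)  2177: Fri (+2)  2178: Sat (+1)  2179: Sun (+1)  2180: Mon (+1) ✓
  2181: Wed (+2)  2182: Thu (+1)  2183: Fri (+1)  2184: Sat (+1)
Monday years: 2118, 2124, 2129, 2135, 2146, 2152, 2157, 2163, 2174, 2180 — 10 in total.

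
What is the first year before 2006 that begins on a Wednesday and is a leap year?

Jan 1 advances by 2 weekdays after a leap year and by 1 after a common year.
2006: Jan 1 is Sunday.
2005: Saturday
2004: Thursday (leap)
2003: Wednesday
2002: Tuesday
2001: Monday
2000: Saturday (leap)
1999: Friday
1998: Thursday
1997: Wednesday
1996: Monday (leap)
1995: Sunday
1994: Saturday
1993: Friday
1992: Wednesday (leap)
1992 begins on a Wednesday and is a leap year.

1992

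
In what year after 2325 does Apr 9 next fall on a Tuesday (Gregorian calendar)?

From one year to the next, a fixed date's weekday advances by 1, or by 2 when a Feb 29 lies between the two dates.
2325: April 9 is Thursday.
2326: Friday (+1)
2327: Saturday (+1)
2328: Monday (+2)
2329: Tuesday (+1)
Apr 9 falls on a Tuesday in 2329.

2329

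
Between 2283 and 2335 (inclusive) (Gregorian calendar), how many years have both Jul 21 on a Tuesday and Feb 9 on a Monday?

Check each year's weekday for Jul 21 and Feb 9:
  2283: Sat/Fri  2284: Mon/Sat  2285: Tue/Mon ✓  2286: Wed/Tue  2287: Thu/Wed  2288: Sat/Thu  2289: Sun/Sat  2290: Mon/Sun  2291: Tue/Mon ✓  2292: Thu/Tue  2293: Fri/Thu  2294: Sat/Fri  2295: Sun/Sat  2296: Tue/Sun  …(25 more)…  2322: Fri/Thu  2323: Sat/Fri  2324: Mon/Sat  2325: Tue/Mon ✓  2326: Wed/Tue  2327: Thu/Wed  2328: Sat/Thu  2329: Sun/Sat  2330: Mon/Sun  2331: Tue/Mon ✓  2332: Thu/Tue  2333: Fri/Thu  2334: Sat/Fri  2335: Sun/Sat
Both conditions hold in: 2285, 2291, 2303, 2314, 2325, 2331 — 6.

6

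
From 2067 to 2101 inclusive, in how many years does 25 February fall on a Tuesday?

5

Track 25 February's weekday year by year (advancing +1, or +2 across a Feb 29):
  2067: Fri  2068: Sat (+1)  2069: Mon (+2)  2070: Tue (+1) ✓  2071: Wed (+1)
  2072: Thu (+1)  2073: Sat (+2)  2074: Sun (+1)  2075: Mon (+1)  2076: Tue (+1) ✓
  2077: Thu (+2)  2078: Fri (+1)  2079: Sat (+1)  2080: Sun (+1)  … (7 more years) …
  2088: Wed (+1)  2089: Fri (+2)  2090: Sat (+1)  2091: Sun (+1)  2092: Mon (+1)
  2093: Wed (+2)  2094: Thu (+1)  2095: Fri (+1)  2096: Sat (+1)  2097: Mon (+2)
  2098: Tue (+1) ✓  2099: Wed (+1)  2100: Thu (+1)  2101: Fri (+1)
Tuesday years: 2070, 2076, 2081, 2087, 2098 — 5 in total.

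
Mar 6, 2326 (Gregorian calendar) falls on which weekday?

Saturday

January 1, 2326 is a Friday.
March 6 is day 65 of the year, i.e. 64 days after Jan 1.
64 mod 7 = 1, so advance 1 weekday from Friday: Saturday.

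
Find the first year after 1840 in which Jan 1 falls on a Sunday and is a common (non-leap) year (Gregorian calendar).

1843

Jan 1 advances by 2 weekdays after a leap year and by 1 after a common year.
1840: Jan 1 is Wednesday (leap).
1841: Friday
1842: Saturday
1843: Sunday
1843 begins on a Sunday and is a common year.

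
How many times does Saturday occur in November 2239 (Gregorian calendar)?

5

November 2239 has 30 days and begins on Friday.
The first Saturday is November 2.
Saturdays fall on 2, 9, 16, 23, 30 — that's 5.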